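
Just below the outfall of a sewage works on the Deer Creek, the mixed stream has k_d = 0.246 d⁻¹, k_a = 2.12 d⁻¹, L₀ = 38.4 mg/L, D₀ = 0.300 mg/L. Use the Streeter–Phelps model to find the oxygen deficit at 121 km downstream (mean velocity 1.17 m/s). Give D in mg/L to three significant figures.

Travel time t = x/v = 121 km / (1.17 m/s) = 121000 m / 1.17 m/s = 103400 s = 1.197 d.
k_d L₀/(k_a−k_d) = 0.246×38.4/(2.12−0.246) = 9.446/1.874 = 5.041 mg/L.
e^(−k_d t) = e^(−0.246×1.197) = 0.7449; e^(−k_a t) = e^(−2.12×1.197) = 0.07906.
D = 5.041 × (0.7449 − 0.07906) + 0.300 × 0.07906 = 3.357 + 0.02372 = 3.380 mg/L.

D ≈ 3.38 mg/L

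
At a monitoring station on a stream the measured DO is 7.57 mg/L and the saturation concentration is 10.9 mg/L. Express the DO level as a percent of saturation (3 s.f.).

% saturation = C/C_s × 100 = 7.57/10.9 × 100 = 69.4 %.

69.4 % saturation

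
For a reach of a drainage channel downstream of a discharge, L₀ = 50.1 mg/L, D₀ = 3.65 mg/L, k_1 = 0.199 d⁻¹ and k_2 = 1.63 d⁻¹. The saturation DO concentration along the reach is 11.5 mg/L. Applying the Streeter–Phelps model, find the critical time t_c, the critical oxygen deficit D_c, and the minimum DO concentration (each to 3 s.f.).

t_c ≈ 0.951 d; D_c ≈ 5.06 mg/L; min DO ≈ 6.44 mg/L

With k_2/k_1 = 8.191 and 1 − D₀(k_2−k_1)/(k_1 L₀) = 0.4761,
t_c = ln(8.191 × 0.4761) / (1.63 − 0.199) = ln(3.900) / 1.431 = 1.361/1.431 = 0.9510 d.
L(t_c) = L₀ e^(−k_1 t_c) = 50.1 × 0.8276 = 41.46 mg/L, and at the critical point k_2 D_c = k_1 L, so D_c = (0.199/1.63) × 41.46 = 5.062 mg/L.
Minimum DO = C_s − D_c = 11.5 − 5.062 = 6.438 mg/L.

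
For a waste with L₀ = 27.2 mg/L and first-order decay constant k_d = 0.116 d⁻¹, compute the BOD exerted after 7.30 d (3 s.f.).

y ≈ 15.5 mg/L

y_t = L₀(1 − e^(−k_d t)) = 27.2 × (1 − e^(−0.116×7.30))
= 27.2 × (1 − 0.4288) = 27.2 × 0.5712 = 15.54 mg/L.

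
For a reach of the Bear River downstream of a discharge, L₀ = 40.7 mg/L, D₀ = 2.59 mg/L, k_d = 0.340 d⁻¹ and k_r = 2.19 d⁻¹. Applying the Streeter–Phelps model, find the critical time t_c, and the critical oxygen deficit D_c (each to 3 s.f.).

t_c ≈ 0.777 d; D_c ≈ 4.85 mg/L

t_c = [1/(k_r−k_d)] ln[(k_r/k_d)(1 − D₀(k_r−k_d)/(k_d L₀))]
= [1/(2.19−0.340)] ln[(2.19/0.340)(1 − 2.59×1.850/(0.340×40.7))]
= (1/1.850) ln[6.441 × 0.6537] = 0.5405 × ln(4.211) = 0.5405 × 1.438 = 0.7771 d.
D_c = (k_d/k_r) L₀ e^(−k_d t_c) = (0.340/2.19) × 40.7 × e^(−0.340×0.7771) = 0.1553 × 40.7 × 0.7678 = 4.852 mg/L.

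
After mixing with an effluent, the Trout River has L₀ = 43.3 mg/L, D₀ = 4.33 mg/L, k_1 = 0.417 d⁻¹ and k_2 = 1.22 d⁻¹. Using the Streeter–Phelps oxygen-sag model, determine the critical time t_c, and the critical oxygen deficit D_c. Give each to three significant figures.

t_c ≈ 1.07 d; D_c ≈ 9.47 mg/L

With k_2/k_1 = 2.926 and 1 − D₀(k_2−k_1)/(k_1 L₀) = 0.8074,
t_c = ln(2.926 × 0.8074) / (1.22 − 0.417) = ln(2.362) / 0.8030 = 0.8596/0.8030 = 1.071 d.
L(t_c) = L₀ e^(−k_1 t_c) = 43.3 × 0.6399 = 27.71 mg/L, and at the critical point k_2 D_c = k_1 L, so D_c = (0.417/1.22) × 27.71 = 9.471 mg/L.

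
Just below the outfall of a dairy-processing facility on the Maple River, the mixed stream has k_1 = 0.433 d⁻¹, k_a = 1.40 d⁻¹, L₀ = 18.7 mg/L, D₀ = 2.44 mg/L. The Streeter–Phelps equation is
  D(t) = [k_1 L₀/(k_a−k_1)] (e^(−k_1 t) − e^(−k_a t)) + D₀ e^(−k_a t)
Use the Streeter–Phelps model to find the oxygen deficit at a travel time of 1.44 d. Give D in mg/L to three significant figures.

k_1 L₀/(k_a−k_1) = 0.433×18.7/(1.40−0.433) = 8.097/0.9670 = 8.373 mg/L.
e^(−k_1 t) = e^(−0.433×1.440) = 0.5361; e^(−k_a t) = e^(−1.40×1.440) = 0.1332.
D = 8.373 × (0.5361 − 0.1332) + 2.44 × 0.1332 = 3.373 + 0.3250 = 3.698 mg/L.

D ≈ 3.70 mg/L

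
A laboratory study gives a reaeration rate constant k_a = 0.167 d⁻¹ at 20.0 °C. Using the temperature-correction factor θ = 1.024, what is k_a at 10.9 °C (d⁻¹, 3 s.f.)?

k_a(T₂) = k_a(T₁) · θ^(T₂−T₁) = 0.167 × 1.024^(10.9−20.0)
= 0.167 × 1.024^-9.10 = 0.167 × 0.8059 = 0.1346 d⁻¹.

k_a ≈ 0.135 d⁻¹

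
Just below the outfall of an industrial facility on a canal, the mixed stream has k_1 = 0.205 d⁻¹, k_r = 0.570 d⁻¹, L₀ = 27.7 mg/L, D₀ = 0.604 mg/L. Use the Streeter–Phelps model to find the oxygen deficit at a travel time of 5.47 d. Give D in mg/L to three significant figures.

D ≈ 4.41 mg/L

k_1 L₀/(k_r−k_1) = 0.205×27.7/(0.570−0.205) = 5.678/0.3650 = 15.56 mg/L.
e^(−k_1 t) = e^(−0.205×5.470) = 0.3258; e^(−k_r t) = e^(−0.570×5.470) = 0.04425.
D = 15.56 × (0.3258 − 0.04425) + 0.604 × 0.04425 = 4.381 + 0.02673 = 4.408 mg/L.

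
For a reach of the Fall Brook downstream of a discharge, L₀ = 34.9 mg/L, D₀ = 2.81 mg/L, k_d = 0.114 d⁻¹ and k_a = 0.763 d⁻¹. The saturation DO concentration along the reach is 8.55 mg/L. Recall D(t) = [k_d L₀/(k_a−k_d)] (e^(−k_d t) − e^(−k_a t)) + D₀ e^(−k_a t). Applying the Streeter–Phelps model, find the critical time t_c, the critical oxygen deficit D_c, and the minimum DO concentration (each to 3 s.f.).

t_c = [1/(k_a−k_d)] ln[(k_a/k_d)(1 − D₀(k_a−k_d)/(k_d L₀))]
= [1/(0.763−0.114)] ln[(0.763/0.114)(1 − 2.81×0.6490/(0.114×34.9))]
= (1/0.6490) ln[6.693 × 0.5416] = 1.541 × ln(3.625) = 1.541 × 1.288 = 1.984 d.
L(t_c) = L₀ e^(−k_d t_c) = 34.9 × 0.7975 = 27.83 mg/L, and at the critical point k_a D_c = k_d L, so D_c = (0.114/0.763) × 27.83 = 4.159 mg/L.
Minimum DO = C_s − D_c = 8.55 − 4.159 = 4.391 mg/L.

t_c ≈ 1.98 d; D_c ≈ 4.16 mg/L; min DO ≈ 4.39 mg/L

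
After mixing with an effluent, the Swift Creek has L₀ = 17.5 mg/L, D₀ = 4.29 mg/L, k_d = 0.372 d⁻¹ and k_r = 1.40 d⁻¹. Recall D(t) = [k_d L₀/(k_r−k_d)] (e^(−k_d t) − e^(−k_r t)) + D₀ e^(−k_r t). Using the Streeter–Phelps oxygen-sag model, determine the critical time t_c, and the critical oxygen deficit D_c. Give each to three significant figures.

t_c = [1/(k_r−k_d)] ln[(k_r/k_d)(1 − D₀(k_r−k_d)/(k_d L₀))]
= [1/(1.40−0.372)] ln[(1.40/0.372)(1 − 4.29×1.028/(0.372×17.5))]
= (1/1.028) ln[3.763 × 0.3226] = 0.9728 × ln(1.214) = 0.9728 × 0.1939 = 0.1886 d.
D_c = (k_d/k_r) L₀ e^(−k_d t_c) = (0.372/1.40) × 17.5 × e^(−0.372×0.1886) = 0.2657 × 17.5 × 0.9322 = 4.335 mg/L.

t_c ≈ 0.189 d; D_c ≈ 4.33 mg/L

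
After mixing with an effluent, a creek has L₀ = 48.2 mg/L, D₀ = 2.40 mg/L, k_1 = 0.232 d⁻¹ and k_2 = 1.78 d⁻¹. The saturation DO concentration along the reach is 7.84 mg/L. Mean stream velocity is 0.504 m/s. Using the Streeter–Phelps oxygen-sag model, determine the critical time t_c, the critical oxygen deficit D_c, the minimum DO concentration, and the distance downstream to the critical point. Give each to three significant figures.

t_c ≈ 1.06 d; D_c ≈ 4.92 mg/L; min DO ≈ 2.92 mg/L; x_c ≈ 46.0 km

At the critical point dD/dt = 0, so k_1 L₀ e^(−k_1 t) = k_2 D. Substituting D(t) from the Streeter–Phelps equation and solving for t gives
t_c = ln[(k_2/k_1)(1 − D₀(k_2−k_1)/(k_1 L₀))] / (k_2−k_1).
Here k_2−k_1 = 1.548 d⁻¹ and 1 − D₀(k_2−k_1)/(k_1 L₀) = 1 − 2.40×1.548/(0.232×48.2) = 0.6678, so
t_c = ln(7.672 × 0.6678) / 1.548 = 1.634 / 1.548 = 1.055 d.
D_c = (k_1/k_2) L₀ e^(−k_1 t_c) = (0.232/1.78) × 48.2 × e^(−0.232×1.055) = 0.1303 × 48.2 × 0.7828 = 4.918 mg/L.
Minimum DO = C_s − D_c = 7.84 − 4.918 = 2.922 mg/L.
x_c = v t_c = 0.504 m/s × 1.055 d × 86400 s/d = 45960 m ≈ 46.0 km.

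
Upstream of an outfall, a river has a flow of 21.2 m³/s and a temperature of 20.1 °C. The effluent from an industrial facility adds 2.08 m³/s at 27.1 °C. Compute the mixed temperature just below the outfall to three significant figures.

20.7 °C

Flow-weighted mixing: C = (Q_r C_r + Q_w C_w)/(Q_r + Q_w)
= (21.2×20.1 + 2.08×27.1)/(21.2 + 2.08) = 482.5/23.28 = 20.73 °C.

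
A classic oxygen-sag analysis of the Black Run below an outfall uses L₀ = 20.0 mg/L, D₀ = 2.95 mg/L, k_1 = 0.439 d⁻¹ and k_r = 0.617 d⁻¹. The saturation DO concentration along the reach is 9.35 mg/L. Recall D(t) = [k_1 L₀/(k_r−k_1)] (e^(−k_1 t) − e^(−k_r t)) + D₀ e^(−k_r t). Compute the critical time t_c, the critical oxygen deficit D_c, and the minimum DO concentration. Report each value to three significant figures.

t_c ≈ 1.57 d; D_c ≈ 7.16 mg/L; min DO ≈ 2.19 mg/L

At the critical point dD/dt = 0, so k_1 L₀ e^(−k_1 t) = k_r D. Substituting D(t) from the Streeter–Phelps equation and solving for t gives
t_c = ln[(k_r/k_1)(1 − D₀(k_r−k_1)/(k_1 L₀))] / (k_r−k_1).
Here k_r−k_1 = 0.1780 d⁻¹ and 1 − D₀(k_r−k_1)/(k_1 L₀) = 1 − 2.95×0.1780/(0.439×20.0) = 0.9402, so
t_c = ln(1.405 × 0.9402) / 0.1780 = 0.2787 / 0.1780 = 1.566 d.
L(t_c) = L₀ e^(−k_1 t_c) = 20.0 × 0.5029 = 10.06 mg/L, and at the critical point k_r D_c = k_1 L, so D_c = (0.439/0.617) × 10.06 = 7.156 mg/L.
Minimum DO = C_s − D_c = 9.35 − 7.156 = 2.194 mg/L.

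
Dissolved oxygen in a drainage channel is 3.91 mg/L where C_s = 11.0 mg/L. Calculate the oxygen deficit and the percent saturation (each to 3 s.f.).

D = C_s − C = 11.0 − 3.91 = 7.09 mg/L.
% saturation = 3.91/11.0 × 100 = 35.5 %.

D ≈ 7.09 mg/L; 35.5 % saturation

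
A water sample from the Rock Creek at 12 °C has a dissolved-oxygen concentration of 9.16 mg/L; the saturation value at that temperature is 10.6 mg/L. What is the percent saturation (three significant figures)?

86.4 % saturation

% saturation = C/C_s × 100 = 9.16/10.6 × 100 = 86.4 %.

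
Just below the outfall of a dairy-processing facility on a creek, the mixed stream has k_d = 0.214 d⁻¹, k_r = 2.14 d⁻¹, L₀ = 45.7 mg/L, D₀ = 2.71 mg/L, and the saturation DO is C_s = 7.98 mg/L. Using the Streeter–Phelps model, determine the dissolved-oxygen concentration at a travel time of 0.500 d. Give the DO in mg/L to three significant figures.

DO ≈ 4.23 mg/L

k_d L₀/(k_r−k_d) = 0.214×45.7/(2.14−0.214) = 9.780/1.926 = 5.078 mg/L.
e^(−k_d t) = e^(−0.214×0.5000) = 0.8985; e^(−k_r t) = e^(−2.14×0.5000) = 0.3430.
D = 5.078 × (0.8985 − 0.3430) + 2.71 × 0.3430 = 2.821 + 0.9296 = 3.750 mg/L.
DO = C_s − D = 7.98 − 3.750 = 4.230 mg/L.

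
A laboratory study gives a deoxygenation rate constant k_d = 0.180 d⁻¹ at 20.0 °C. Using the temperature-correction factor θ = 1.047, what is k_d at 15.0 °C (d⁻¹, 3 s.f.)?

k_d ≈ 0.143 d⁻¹

k_d(T₂) = k_d(T₁) · θ^(T₂−T₁) = 0.180 × 1.047^(15.0−20.0)
= 0.180 × 1.047^-5.00 = 0.180 × 0.7948 = 0.1431 d⁻¹.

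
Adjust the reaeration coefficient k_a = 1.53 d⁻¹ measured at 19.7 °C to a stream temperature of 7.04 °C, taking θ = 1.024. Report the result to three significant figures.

k_a ≈ 1.13 d⁻¹

k_a(T₂) = k_a(T₁) · θ^(T₂−T₁) = 1.53 × 1.024^(7.04−19.7)
= 1.53 × 1.024^-12.7 = 1.53 × 0.7406 = 1.133 d⁻¹.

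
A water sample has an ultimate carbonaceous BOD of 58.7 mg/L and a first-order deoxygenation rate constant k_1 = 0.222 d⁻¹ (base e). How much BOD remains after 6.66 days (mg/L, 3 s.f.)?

L_t = L₀ e^(−k_1 t) = 58.7 × e^(−0.222×6.66) = 58.7 × 0.2280 = 13.38 mg/L.

L ≈ 13.4 mg/L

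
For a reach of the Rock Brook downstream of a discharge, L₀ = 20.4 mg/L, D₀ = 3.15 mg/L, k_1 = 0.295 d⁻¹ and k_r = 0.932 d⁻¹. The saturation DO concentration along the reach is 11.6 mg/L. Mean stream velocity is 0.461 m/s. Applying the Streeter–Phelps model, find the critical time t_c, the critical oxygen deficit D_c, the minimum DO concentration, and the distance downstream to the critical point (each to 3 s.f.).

t_c ≈ 1.17 d; D_c ≈ 4.57 mg/L; min DO ≈ 7.03 mg/L; x_c ≈ 46.6 km

At the critical point dD/dt = 0, so k_1 L₀ e^(−k_1 t) = k_r D. Substituting D(t) from the Streeter–Phelps equation and solving for t gives
t_c = ln[(k_r/k_1)(1 − D₀(k_r−k_1)/(k_1 L₀))] / (k_r−k_1).
Here k_r−k_1 = 0.6370 d⁻¹ and 1 − D₀(k_r−k_1)/(k_1 L₀) = 1 − 3.15×0.6370/(0.295×20.4) = 0.6666, so
t_c = ln(3.159 × 0.6666) / 0.6370 = 0.7448 / 0.6370 = 1.169 d.
L(t_c) = L₀ e^(−k_1 t_c) = 20.4 × 0.7083 = 14.45 mg/L, and at the critical point k_r D_c = k_1 L, so D_c = (0.295/0.932) × 14.45 = 4.573 mg/L.
Minimum DO = C_s − D_c = 11.6 − 4.573 = 7.027 mg/L.
x_c = v t_c = 0.461 m/s × 1.169 d × 86400 s/d = 46570 m ≈ 46.6 km.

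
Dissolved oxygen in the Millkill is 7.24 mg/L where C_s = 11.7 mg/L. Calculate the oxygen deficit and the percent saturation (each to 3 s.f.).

D = C_s − C = 11.7 − 7.24 = 4.46 mg/L.
% saturation = 7.24/11.7 × 100 = 61.9 %.

D ≈ 4.46 mg/L; 61.9 % saturation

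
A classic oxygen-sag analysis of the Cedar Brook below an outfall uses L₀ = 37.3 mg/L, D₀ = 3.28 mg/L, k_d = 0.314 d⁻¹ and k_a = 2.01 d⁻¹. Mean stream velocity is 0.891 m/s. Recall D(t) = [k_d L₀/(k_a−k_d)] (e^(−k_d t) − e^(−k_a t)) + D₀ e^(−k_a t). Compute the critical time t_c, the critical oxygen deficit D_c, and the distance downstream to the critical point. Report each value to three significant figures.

With k_a/k_d = 6.401 and 1 − D₀(k_a−k_d)/(k_d L₀) = 0.5250,
t_c = ln(6.401 × 0.5250) / (2.01 − 0.314) = ln(3.361) / 1.696 = 1.212/1.696 = 0.7147 d.
D_c = (k_d/k_a) L₀ e^(−k_d t_c) = (0.314/2.01) × 37.3 × e^(−0.314×0.7147) = 0.1562 × 37.3 × 0.7990 = 4.656 mg/L.
x_c = v t_c = 0.891 m/s × 0.7147 d × 86400 s/d = 55020 m ≈ 55.0 km.

t_c ≈ 0.715 d; D_c ≈ 4.66 mg/L; x_c ≈ 55.0 km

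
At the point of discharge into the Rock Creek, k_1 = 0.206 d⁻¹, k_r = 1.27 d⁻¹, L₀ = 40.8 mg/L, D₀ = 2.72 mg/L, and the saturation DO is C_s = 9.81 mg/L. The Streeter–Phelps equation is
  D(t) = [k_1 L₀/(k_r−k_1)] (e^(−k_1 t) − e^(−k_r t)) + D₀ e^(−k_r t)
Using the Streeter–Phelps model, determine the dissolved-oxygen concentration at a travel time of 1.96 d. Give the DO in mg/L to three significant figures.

k_1 L₀/(k_r−k_1) = 0.206×40.8/(1.27−0.206) = 8.405/1.064 = 7.899 mg/L.
e^(−k_1 t) = e^(−0.206×1.960) = 0.6678; e^(−k_r t) = e^(−1.27×1.960) = 0.08298.
D = 7.899 × (0.6678 − 0.08298) + 2.72 × 0.08298 = 4.620 + 0.2257 = 4.845 mg/L.
DO = C_s − D = 9.81 − 4.845 = 4.965 mg/L.

DO ≈ 4.96 mg/L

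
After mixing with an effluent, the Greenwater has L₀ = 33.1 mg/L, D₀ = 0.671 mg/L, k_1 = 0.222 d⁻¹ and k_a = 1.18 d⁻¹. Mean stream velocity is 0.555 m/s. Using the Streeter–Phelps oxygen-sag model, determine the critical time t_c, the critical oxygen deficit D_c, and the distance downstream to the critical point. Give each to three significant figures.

With k_a/k_1 = 5.315 and 1 − D₀(k_a−k_1)/(k_1 L₀) = 0.9125,
t_c = ln(5.315 × 0.9125) / (1.18 − 0.222) = ln(4.850) / 0.9580 = 1.579/0.9580 = 1.648 d.
D_c = (k_1/k_a) L₀ e^(−k_1 t_c) = (0.222/1.18) × 33.1 × e^(−0.222×1.648) = 0.1881 × 33.1 × 0.6936 = 4.319 mg/L.
x_c = v t_c = 0.555 m/s × 1.648 d × 86400 s/d = 79040 m ≈ 79.0 km.

t_c ≈ 1.65 d; D_c ≈ 4.32 mg/L; x_c ≈ 79.0 km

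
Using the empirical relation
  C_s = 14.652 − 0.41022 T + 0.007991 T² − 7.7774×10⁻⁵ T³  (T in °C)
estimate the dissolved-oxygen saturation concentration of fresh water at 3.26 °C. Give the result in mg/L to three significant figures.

C_s ≈ 13.4 mg/L

C_s = 14.652 − 0.41022×3.26 + 0.007991×3.26² − 7.7774×10⁻⁵×3.26³ = 13.40 mg/L.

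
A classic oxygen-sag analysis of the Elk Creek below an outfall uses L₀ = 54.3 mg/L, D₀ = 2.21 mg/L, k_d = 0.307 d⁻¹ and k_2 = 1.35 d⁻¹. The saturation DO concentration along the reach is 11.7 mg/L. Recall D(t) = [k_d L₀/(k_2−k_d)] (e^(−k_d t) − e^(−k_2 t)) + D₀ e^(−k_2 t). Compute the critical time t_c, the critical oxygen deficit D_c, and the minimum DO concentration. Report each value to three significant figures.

With k_2/k_d = 4.397 and 1 − D₀(k_2−k_d)/(k_d L₀) = 0.8617,
t_c = ln(4.397 × 0.8617) / (1.35 − 0.307) = ln(3.789) / 1.043 = 1.332/1.043 = 1.277 d.
D_c = (k_d/k_2) L₀ e^(−k_d t_c) = (0.307/1.35) × 54.3 × e^(−0.307×1.277) = 0.2274 × 54.3 × 0.6756 = 8.343 mg/L.
Minimum DO = C_s − D_c = 11.7 − 8.343 = 3.357 mg/L.

t_c ≈ 1.28 d; D_c ≈ 8.34 mg/L; min DO ≈ 3.36 mg/L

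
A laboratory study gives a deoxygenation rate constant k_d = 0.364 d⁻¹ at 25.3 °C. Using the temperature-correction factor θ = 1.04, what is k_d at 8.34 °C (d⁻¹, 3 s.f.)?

k_d ≈ 0.187 d⁻¹

k_d(T₂) = k_d(T₁) · θ^(T₂−T₁) = 0.364 × 1.04^(8.34−25.3)
= 0.364 × 1.04^-17.0 = 0.364 × 0.5142 = 0.1872 d⁻¹.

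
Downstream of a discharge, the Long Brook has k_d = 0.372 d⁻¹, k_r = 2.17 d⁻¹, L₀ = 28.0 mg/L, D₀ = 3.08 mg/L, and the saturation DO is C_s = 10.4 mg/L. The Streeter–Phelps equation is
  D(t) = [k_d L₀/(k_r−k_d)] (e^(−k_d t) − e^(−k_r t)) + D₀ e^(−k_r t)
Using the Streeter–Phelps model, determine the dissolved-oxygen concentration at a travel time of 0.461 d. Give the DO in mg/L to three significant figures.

DO ≈ 6.52 mg/L

k_d L₀/(k_r−k_d) = 0.372×28.0/(2.17−0.372) = 10.42/1.798 = 5.793 mg/L.
e^(−k_d t) = e^(−0.372×0.4610) = 0.8424; e^(−k_r t) = e^(−2.17×0.4610) = 0.3677.
D = 5.793 × (0.8424 − 0.3677) + 3.08 × 0.3677 = 2.750 + 1.133 = 3.882 mg/L.
DO = C_s − D = 10.4 − 3.882 = 6.518 mg/L.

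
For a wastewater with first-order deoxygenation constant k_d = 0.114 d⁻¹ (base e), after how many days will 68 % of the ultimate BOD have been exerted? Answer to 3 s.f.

y/L₀ = 1 − e^(−k_d t) = 0.68 ⇒ e^(−k_d t) = 0.320
t = −ln(0.320) / 0.114 = 1.139 / 0.114 = 9.995 d.

t ≈ 10.0 d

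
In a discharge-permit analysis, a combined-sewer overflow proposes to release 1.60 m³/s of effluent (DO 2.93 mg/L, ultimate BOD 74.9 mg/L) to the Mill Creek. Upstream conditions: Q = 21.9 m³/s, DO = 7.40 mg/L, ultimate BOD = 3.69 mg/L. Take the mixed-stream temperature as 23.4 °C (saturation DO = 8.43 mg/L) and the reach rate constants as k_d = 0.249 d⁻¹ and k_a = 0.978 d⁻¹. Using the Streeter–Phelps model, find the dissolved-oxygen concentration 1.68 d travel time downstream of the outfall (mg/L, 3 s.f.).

Mixed DO = (21.9×7.40 + 1.60×2.93)/(21.9+1.60) = 166.7/23.50 = 7.096 mg/L.
Mixed L₀ = (21.9×3.69 + 1.60×74.9)/(23.50) = 200.7/23.50 = 8.538 mg/L.
Initial deficit D₀ = C_s − DO₀ = 8.43 − 7.096 = 1.334 mg/L.
D(1.68) = [0.249×8.538/(0.978−0.249)](e^(−0.249×1.68) − e^(−0.978×1.68)) + 1.334 e^(−0.978×1.68)
= 2.916 × (0.6582 − 0.1934) + 1.334 × 0.1934 = 1.613 mg/L.
DO = 8.43 − 1.613 = 6.817 mg/L.

DO ≈ 6.82 mg/L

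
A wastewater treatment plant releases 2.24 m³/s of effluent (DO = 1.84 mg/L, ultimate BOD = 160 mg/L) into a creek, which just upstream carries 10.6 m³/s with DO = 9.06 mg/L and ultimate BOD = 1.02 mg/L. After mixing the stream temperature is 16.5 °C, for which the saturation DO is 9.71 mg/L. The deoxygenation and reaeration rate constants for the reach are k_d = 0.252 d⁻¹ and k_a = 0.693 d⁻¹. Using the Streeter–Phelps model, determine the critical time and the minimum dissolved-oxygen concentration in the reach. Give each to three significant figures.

t_c ≈ 2.01 d; minimum DO ≈ 3.42 mg/L

Mixed DO = (10.6×9.06 + 2.24×1.84)/(10.6+2.24) = 100.2/12.84 = 7.800 mg/L.
Mixed L₀ = (10.6×1.02 + 2.24×160)/(12.84) = 369.2/12.84 = 28.75 mg/L.
Initial deficit D₀ = C_s − DO₀ = 9.71 − 7.800 = 1.910 mg/L.
t_c = (1/0.4410) ln[(0.693/0.252)(1 − 1.910×0.4410/(0.252×28.75))] = 2.268 × ln(2.430) = 2.014 d.
D_c = (0.252/0.693) × 28.75 × e^(−0.252×2.014) = 0.3636 × 28.75 × 0.6020 = 6.295 mg/L.
Minimum DO = 9.71 − 6.295 = 3.415 mg/L.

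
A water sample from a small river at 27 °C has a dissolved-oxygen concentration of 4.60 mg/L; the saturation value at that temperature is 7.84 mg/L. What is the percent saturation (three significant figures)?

58.7 % saturation

% saturation = C/C_s × 100 = 4.60/7.84 × 100 = 58.7 %.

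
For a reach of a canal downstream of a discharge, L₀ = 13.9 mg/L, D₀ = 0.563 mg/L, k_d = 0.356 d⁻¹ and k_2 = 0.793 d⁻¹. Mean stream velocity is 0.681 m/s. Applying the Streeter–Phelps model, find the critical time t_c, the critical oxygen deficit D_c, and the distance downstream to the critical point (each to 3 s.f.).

At the critical point dD/dt = 0, so k_d L₀ e^(−k_d t) = k_2 D. Substituting D(t) from the Streeter–Phelps equation and solving for t gives
t_c = ln[(k_2/k_d)(1 − D₀(k_2−k_d)/(k_d L₀))] / (k_2−k_d).
Here k_2−k_d = 0.4370 d⁻¹ and 1 − D₀(k_2−k_d)/(k_d L₀) = 1 − 0.563×0.4370/(0.356×13.9) = 0.9503, so
t_c = ln(2.228 × 0.9503) / 0.4370 = 0.7499 / 0.4370 = 1.716 d.
L(t_c) = L₀ e^(−k_d t_c) = 13.9 × 0.5429 = 7.546 mg/L, and at the critical point k_2 D_c = k_d L, so D_c = (0.356/0.793) × 7.546 = 3.388 mg/L.
x_c = v t_c = 0.681 m/s × 1.716 d × 86400 s/d = 101000 m ≈ 101 km.

t_c ≈ 1.72 d; D_c ≈ 3.39 mg/L; x_c ≈ 101 km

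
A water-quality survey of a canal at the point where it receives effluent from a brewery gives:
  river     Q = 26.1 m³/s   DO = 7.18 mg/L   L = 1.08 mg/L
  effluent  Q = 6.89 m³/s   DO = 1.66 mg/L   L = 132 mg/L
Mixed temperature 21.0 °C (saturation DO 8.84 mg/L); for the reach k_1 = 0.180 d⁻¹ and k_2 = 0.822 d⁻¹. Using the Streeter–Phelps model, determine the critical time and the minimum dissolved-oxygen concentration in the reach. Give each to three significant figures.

Mixed DO = (26.1×7.18 + 6.89×1.66)/(26.1+6.89) = 198.8/32.99 = 6.027 mg/L.
Mixed L₀ = (26.1×1.08 + 6.89×132)/(32.99) = 937.7/32.99 = 28.42 mg/L.
Initial deficit D₀ = C_s − DO₀ = 8.84 − 6.027 = 2.813 mg/L.
t_c = (1/0.6420) ln[(0.822/0.180)(1 − 2.813×0.6420/(0.180×28.42))] = 1.558 × ln(2.955) = 1.688 d.
D_c = (0.180/0.822) × 28.42 × e^(−0.180×1.688) = 0.2190 × 28.42 × 0.7380 = 4.594 mg/L.
Minimum DO = 8.84 − 4.594 = 4.246 mg/L.

t_c ≈ 1.69 d; minimum DO ≈ 4.25 mg/L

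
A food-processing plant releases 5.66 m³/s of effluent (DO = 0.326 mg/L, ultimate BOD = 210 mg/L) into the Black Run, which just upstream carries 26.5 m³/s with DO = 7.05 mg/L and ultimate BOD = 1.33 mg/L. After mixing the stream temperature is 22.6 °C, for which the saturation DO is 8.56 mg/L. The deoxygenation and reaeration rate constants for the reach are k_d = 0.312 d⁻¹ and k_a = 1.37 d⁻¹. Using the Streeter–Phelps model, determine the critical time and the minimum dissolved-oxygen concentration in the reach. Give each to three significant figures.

t_c ≈ 1.14 d; minimum DO ≈ 2.49 mg/L

Mixed DO = (26.5×7.05 + 5.66×0.326)/(26.5+5.66) = 188.7/32.16 = 5.867 mg/L.
Mixed L₀ = (26.5×1.33 + 5.66×210)/(32.16) = 1224/32.16 = 38.05 mg/L.
Initial deficit D₀ = C_s − DO₀ = 8.56 − 5.867 = 2.693 mg/L.
t_c = (1/1.058) ln[(1.37/0.312)(1 − 2.693×1.058/(0.312×38.05))] = 0.9452 × ln(3.337) = 1.139 d.
D_c = (0.312/1.37) × 38.05 × e^(−0.312×1.139) = 0.2277 × 38.05 × 0.7009 = 6.074 mg/L.
Minimum DO = 8.56 − 6.074 = 2.486 mg/L.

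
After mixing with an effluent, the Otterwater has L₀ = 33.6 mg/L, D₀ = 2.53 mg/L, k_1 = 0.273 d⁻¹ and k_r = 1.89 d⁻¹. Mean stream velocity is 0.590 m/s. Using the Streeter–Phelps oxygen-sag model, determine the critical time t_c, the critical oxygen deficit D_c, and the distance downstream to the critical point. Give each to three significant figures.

t_c ≈ 0.831 d; D_c ≈ 3.87 mg/L; x_c ≈ 42.4 km

With k_r/k_1 = 6.923 and 1 − D₀(k_r−k_1)/(k_1 L₀) = 0.5540,
t_c = ln(6.923 × 0.5540) / (1.89 − 0.273) = ln(3.835) / 1.617 = 1.344/1.617 = 0.8313 d.
L(t_c) = L₀ e^(−k_1 t_c) = 33.6 × 0.7970 = 26.78 mg/L, and at the critical point k_r D_c = k_1 L, so D_c = (0.273/1.89) × 26.78 = 3.868 mg/L.
x_c = v t_c = 0.590 m/s × 0.8313 d × 86400 s/d = 42380 m ≈ 42.4 km.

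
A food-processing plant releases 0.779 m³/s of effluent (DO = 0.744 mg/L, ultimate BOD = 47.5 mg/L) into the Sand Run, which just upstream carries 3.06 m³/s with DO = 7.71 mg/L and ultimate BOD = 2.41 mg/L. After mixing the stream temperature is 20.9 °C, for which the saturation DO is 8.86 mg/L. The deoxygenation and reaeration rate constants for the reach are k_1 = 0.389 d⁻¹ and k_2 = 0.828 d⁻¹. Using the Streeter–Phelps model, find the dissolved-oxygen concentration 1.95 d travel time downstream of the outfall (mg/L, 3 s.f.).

Mixed DO = (3.06×7.71 + 0.779×0.744)/(3.06+0.779) = 24.17/3.839 = 6.296 mg/L.
Mixed L₀ = (3.06×2.41 + 0.779×47.5)/(3.839) = 44.38/3.839 = 11.56 mg/L.
Initial deficit D₀ = C_s − DO₀ = 8.86 − 6.296 = 2.564 mg/L.
D(1.95) = [0.389×11.56/(0.828−0.389)](e^(−0.389×1.95) − e^(−0.828×1.95)) + 2.564 e^(−0.828×1.95)
= 10.24 × (0.4683 − 0.1990) + 2.564 × 0.1990 = 3.269 mg/L.
DO = 8.86 − 3.269 = 5.591 mg/L.

DO ≈ 5.59 mg/L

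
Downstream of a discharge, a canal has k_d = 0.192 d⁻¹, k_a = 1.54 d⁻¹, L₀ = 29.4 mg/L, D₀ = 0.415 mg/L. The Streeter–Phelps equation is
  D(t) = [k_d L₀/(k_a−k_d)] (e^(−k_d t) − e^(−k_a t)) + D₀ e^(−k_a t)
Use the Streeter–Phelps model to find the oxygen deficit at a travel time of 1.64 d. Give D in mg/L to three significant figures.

D ≈ 2.75 mg/L

k_d L₀/(k_a−k_d) = 0.192×29.4/(1.54−0.192) = 5.645/1.348 = 4.188 mg/L.
e^(−k_d t) = e^(−0.192×1.640) = 0.7299; e^(−k_a t) = e^(−1.54×1.640) = 0.08001.
D = 4.188 × (0.7299 − 0.08001) + 0.415 × 0.08001 = 2.721 + 0.03320 = 2.755 mg/L.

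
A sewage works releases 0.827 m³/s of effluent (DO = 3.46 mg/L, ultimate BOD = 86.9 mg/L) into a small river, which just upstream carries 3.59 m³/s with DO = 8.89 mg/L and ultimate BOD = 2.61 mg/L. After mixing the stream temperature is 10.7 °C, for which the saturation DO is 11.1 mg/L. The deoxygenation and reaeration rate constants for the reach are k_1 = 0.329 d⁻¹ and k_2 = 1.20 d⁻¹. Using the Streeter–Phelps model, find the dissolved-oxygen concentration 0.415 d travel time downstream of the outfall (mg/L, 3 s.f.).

DO ≈ 7.30 mg/L

Mixed DO = (3.59×8.89 + 0.827×3.46)/(3.59+0.827) = 34.78/4.417 = 7.873 mg/L.
Mixed L₀ = (3.59×2.61 + 0.827×86.9)/(4.417) = 81.24/4.417 = 18.39 mg/L.
Initial deficit D₀ = C_s − DO₀ = 11.1 − 7.873 = 3.227 mg/L.
D(0.415) = [0.329×18.39/(1.20−0.329)](e^(−0.329×0.415) − e^(−1.20×0.415)) + 3.227 e^(−1.20×0.415)
= 6.947 × (0.8724 − 0.6077) + 3.227 × 0.6077 = 3.799 mg/L.
DO = 11.1 − 3.799 = 7.301 mg/L.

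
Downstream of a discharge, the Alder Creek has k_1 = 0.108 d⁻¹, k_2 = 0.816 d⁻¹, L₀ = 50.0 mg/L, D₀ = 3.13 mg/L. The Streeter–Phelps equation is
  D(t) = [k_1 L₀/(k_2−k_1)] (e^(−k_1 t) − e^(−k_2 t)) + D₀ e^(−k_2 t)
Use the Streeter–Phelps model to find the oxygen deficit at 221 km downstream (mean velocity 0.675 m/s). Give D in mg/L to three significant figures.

D ≈ 4.86 mg/L

Travel time t = x/v = 221 km / (0.675 m/s) = 221000 m / 0.675 m/s = 327400 s = 3.789 d.
k_1 L₀/(k_2−k_1) = 0.108×50.0/(0.816−0.108) = 5.400/0.7080 = 7.627 mg/L.
e^(−k_1 t) = e^(−0.108×3.789) = 0.6641; e^(−k_2 t) = e^(−0.816×3.789) = 0.04540.
D = 7.627 × (0.6641 − 0.04540) + 3.13 × 0.04540 = 4.719 + 0.1421 = 4.861 mg/L.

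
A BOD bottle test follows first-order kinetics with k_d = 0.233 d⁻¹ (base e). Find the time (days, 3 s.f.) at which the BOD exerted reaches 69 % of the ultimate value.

t ≈ 5.03 d

y/L₀ = 1 − e^(−k_d t) = 0.69 ⇒ e^(−k_d t) = 0.310
t = −ln(0.310) / 0.233 = 1.171 / 0.233 = 5.027 d.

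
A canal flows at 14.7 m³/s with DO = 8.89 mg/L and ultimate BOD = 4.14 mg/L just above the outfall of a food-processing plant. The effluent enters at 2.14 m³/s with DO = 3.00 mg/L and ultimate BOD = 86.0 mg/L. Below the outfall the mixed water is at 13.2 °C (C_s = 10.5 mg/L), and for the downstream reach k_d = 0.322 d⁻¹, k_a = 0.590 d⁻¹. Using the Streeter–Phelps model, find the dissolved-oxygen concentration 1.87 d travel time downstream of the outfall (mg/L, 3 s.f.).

DO ≈ 5.95 mg/L

Mixed DO = (14.7×8.89 + 2.14×3.00)/(14.7+2.14) = 137.1/16.84 = 8.142 mg/L.
Mixed L₀ = (14.7×4.14 + 2.14×86.0)/(16.84) = 244.9/16.84 = 14.54 mg/L.
Initial deficit D₀ = C_s − DO₀ = 10.5 − 8.142 = 2.358 mg/L.
D(1.87) = [0.322×14.54/(0.590−0.322)](e^(−0.322×1.87) − e^(−0.590×1.87)) + 2.358 e^(−0.590×1.87)
= 17.47 × (0.5476 − 0.3318) + 2.358 × 0.3318 = 4.554 mg/L.
DO = 10.5 − 4.554 = 5.946 mg/L.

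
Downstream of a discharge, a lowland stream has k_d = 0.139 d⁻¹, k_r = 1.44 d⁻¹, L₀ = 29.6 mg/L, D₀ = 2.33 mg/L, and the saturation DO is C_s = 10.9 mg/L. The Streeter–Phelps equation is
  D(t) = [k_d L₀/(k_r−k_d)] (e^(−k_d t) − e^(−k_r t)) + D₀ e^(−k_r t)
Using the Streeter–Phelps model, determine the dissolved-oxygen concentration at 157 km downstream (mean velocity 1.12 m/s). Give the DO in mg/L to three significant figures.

DO ≈ 8.46 mg/L

Travel time t = x/v = 157 km / (1.12 m/s) = 157000 m / 1.12 m/s = 140200 s = 1.622 d.
k_d L₀/(k_r−k_d) = 0.139×29.6/(1.44−0.139) = 4.114/1.301 = 3.162 mg/L.
e^(−k_d t) = e^(−0.139×1.622) = 0.7981; e^(−k_r t) = e^(−1.44×1.622) = 0.09668.
D = 3.162 × (0.7981 − 0.09668) + 2.33 × 0.09668 = 2.218 + 0.2253 = 2.444 mg/L.
DO = C_s − D = 10.9 − 2.444 = 8.456 mg/L.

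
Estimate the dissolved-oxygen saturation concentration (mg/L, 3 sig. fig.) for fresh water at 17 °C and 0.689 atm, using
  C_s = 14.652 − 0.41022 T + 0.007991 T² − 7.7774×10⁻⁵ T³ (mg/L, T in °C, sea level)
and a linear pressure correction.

C_s ≈ 6.62 mg/L

At sea level: C_s = 14.652 − 0.41022×17 + 0.007991×17² − 7.7774×10⁻⁵×17³ = 9.606 mg/L.
Pressure correction: C_s' = 9.606 × 0.689 = 6.618 mg/L.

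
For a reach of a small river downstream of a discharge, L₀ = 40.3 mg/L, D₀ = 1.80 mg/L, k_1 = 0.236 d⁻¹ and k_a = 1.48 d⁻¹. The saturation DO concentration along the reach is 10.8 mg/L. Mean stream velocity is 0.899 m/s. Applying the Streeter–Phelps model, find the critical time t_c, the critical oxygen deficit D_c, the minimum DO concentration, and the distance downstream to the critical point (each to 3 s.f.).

t_c ≈ 1.26 d; D_c ≈ 4.77 mg/L; min DO ≈ 6.03 mg/L; x_c ≈ 97.9 km

With k_a/k_1 = 6.271 and 1 − D₀(k_a−k_1)/(k_1 L₀) = 0.7646,
t_c = ln(6.271 × 0.7646) / (1.48 − 0.236) = ln(4.795) / 1.244 = 1.568/1.244 = 1.260 d.
L(t_c) = L₀ e^(−k_1 t_c) = 40.3 × 0.7428 = 29.93 mg/L, and at the critical point k_a D_c = k_1 L, so D_c = (0.236/1.48) × 29.93 = 4.773 mg/L.
Minimum DO = C_s − D_c = 10.8 − 4.773 = 6.027 mg/L.
x_c = v t_c = 0.899 m/s × 1.260 d × 86400 s/d = 97870 m ≈ 97.9 km.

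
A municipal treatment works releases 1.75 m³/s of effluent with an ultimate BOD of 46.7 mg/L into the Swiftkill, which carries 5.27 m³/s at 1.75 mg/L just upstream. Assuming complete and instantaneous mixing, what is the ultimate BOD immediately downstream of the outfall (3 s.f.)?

13.0 mg/L

Flow-weighted mixing: C = (Q_r C_r + Q_w C_w)/(Q_r + Q_w)
= (5.27×1.75 + 1.75×46.7)/(5.27 + 1.75) = 90.95/7.020 = 12.96 mg/L.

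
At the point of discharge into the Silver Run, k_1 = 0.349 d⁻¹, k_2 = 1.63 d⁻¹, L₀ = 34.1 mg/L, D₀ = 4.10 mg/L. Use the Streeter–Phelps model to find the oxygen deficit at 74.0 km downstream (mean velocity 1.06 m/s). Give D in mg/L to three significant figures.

D ≈ 5.62 mg/L

Travel time t = x/v = 74.0 km / (1.06 m/s) = 74000 m / 1.06 m/s = 69810 s = 0.8080 d.
k_1 L₀/(k_2−k_1) = 0.349×34.1/(1.63−0.349) = 11.90/1.281 = 9.290 mg/L.
e^(−k_1 t) = e^(−0.349×0.8080) = 0.7543; e^(−k_2 t) = e^(−1.63×0.8080) = 0.2679.
D = 9.290 × (0.7543 − 0.2679) + 4.10 × 0.2679 = 4.518 + 1.098 = 5.617 mg/L.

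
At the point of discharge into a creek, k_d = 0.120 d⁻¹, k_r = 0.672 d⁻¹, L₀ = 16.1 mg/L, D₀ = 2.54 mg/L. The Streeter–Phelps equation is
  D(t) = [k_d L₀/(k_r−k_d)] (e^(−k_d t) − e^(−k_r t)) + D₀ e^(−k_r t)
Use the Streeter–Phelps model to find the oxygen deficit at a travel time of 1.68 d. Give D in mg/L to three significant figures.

D ≈ 2.55 mg/L

k_d L₀/(k_r−k_d) = 0.120×16.1/(0.672−0.120) = 1.932/0.5520 = 3.500 mg/L.
e^(−k_d t) = e^(−0.120×1.680) = 0.8174; e^(−k_r t) = e^(−0.672×1.680) = 0.3234.
D = 3.500 × (0.8174 − 0.3234) + 2.54 × 0.3234 = 1.729 + 0.8214 = 2.551 mg/L.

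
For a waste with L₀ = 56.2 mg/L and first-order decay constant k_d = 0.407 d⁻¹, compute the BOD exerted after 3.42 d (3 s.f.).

y_t = L₀(1 − e^(−k_d t)) = 56.2 × (1 − e^(−0.407×3.42))
= 56.2 × (1 − 0.2486) = 56.2 × 0.7514 = 42.23 mg/L.

y ≈ 42.2 mg/L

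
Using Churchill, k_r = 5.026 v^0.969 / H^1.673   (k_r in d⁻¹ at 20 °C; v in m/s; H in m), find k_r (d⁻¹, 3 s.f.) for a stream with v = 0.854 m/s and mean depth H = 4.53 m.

k_r = 5.026 × 0.854^0.969 / 4.53^1.673 = 5.026 × 0.8582 / 12.52 = 0.3445 d⁻¹.

k_r ≈ 0.344 d⁻¹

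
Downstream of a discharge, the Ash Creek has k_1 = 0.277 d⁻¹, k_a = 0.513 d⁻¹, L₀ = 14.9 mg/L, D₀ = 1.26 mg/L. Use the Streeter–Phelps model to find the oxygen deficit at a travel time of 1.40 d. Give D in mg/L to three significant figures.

k_1 L₀/(k_a−k_1) = 0.277×14.9/(0.513−0.277) = 4.127/0.2360 = 17.49 mg/L.
e^(−k_1 t) = e^(−0.277×1.400) = 0.6785; e^(−k_a t) = e^(−0.513×1.400) = 0.4876.
D = 17.49 × (0.6785 − 0.4876) + 1.26 × 0.4876 = 3.339 + 0.6144 = 3.953 mg/L.

D ≈ 3.95 mg/L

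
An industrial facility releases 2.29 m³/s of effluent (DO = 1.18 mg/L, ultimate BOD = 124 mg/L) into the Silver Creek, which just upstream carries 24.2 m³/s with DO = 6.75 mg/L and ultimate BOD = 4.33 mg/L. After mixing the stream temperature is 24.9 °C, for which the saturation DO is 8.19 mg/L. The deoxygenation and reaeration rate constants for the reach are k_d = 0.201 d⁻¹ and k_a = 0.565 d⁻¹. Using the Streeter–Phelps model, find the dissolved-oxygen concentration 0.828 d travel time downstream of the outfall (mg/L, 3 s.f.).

DO ≈ 5.20 mg/L

Mixed DO = (24.2×6.75 + 2.29×1.18)/(24.2+2.29) = 166.1/26.49 = 6.268 mg/L.
Mixed L₀ = (24.2×4.33 + 2.29×124)/(26.49) = 388.7/26.49 = 14.68 mg/L.
Initial deficit D₀ = C_s − DO₀ = 8.19 − 6.268 = 1.922 mg/L.
D(0.828) = [0.201×14.68/(0.565−0.201)](e^(−0.201×0.828) − e^(−0.565×0.828)) + 1.922 e^(−0.565×0.828)
= 8.104 × (0.8467 − 0.6264) + 1.922 × 0.6264 = 2.989 mg/L.
DO = 8.19 − 2.989 = 5.201 mg/L.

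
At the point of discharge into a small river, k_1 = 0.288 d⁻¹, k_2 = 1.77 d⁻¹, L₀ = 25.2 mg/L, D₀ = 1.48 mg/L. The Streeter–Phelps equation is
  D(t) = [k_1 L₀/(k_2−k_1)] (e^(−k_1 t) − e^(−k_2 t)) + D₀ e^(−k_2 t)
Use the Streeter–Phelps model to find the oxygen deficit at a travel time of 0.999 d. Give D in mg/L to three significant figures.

D ≈ 3.09 mg/L

k_1 L₀/(k_2−k_1) = 0.288×25.2/(1.77−0.288) = 7.258/1.482 = 4.897 mg/L.
e^(−k_1 t) = e^(−0.288×0.9990) = 0.7500; e^(−k_2 t) = e^(−1.77×0.9990) = 0.1706.
D = 4.897 × (0.7500 − 0.1706) + 1.48 × 0.1706 = 2.837 + 0.2525 = 3.090 mg/L.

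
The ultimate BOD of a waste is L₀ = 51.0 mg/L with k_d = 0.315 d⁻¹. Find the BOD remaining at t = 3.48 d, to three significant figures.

L_t = L₀ e^(−k_d t) = 51.0 × e^(−0.315×3.48) = 51.0 × 0.3341 = 17.04 mg/L.

L ≈ 17.0 mg/L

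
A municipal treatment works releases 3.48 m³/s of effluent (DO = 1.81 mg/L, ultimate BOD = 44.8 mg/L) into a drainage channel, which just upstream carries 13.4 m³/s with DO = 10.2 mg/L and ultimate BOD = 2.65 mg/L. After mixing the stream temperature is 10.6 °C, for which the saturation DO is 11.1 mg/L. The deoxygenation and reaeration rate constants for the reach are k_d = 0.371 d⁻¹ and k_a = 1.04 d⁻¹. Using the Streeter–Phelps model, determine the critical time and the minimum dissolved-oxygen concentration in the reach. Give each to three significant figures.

Mixed DO = (13.4×10.2 + 3.48×1.81)/(13.4+3.48) = 143.0/16.88 = 8.470 mg/L.
Mixed L₀ = (13.4×2.65 + 3.48×44.8)/(16.88) = 191.4/16.88 = 11.34 mg/L.
Initial deficit D₀ = C_s − DO₀ = 11.1 − 8.470 = 2.630 mg/L.
t_c = (1/0.6690) ln[(1.04/0.371)(1 − 2.630×0.6690/(0.371×11.34))] = 1.495 × ln(1.631) = 0.7312 d.
D_c = (0.371/1.04) × 11.34 × e^(−0.371×0.7312) = 0.3567 × 11.34 × 0.7624 = 3.084 mg/L.
Minimum DO = 11.1 − 3.084 = 8.016 mg/L.

t_c ≈ 0.731 d; minimum DO ≈ 8.02 mg/L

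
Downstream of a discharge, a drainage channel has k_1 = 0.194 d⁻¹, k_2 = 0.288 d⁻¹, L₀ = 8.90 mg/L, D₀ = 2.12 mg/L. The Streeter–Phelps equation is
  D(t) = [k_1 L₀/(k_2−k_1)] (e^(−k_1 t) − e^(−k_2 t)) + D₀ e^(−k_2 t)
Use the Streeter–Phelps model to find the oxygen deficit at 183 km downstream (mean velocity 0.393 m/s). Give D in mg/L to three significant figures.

D ≈ 3.02 mg/L

Travel time t = x/v = 183 km / (0.393 m/s) = 183000 m / 0.393 m/s = 465600 s = 5.389 d.
k_1 L₀/(k_2−k_1) = 0.194×8.90/(0.288−0.194) = 1.727/0.09400 = 18.37 mg/L.
e^(−k_1 t) = e^(−0.194×5.389) = 0.3515; e^(−k_2 t) = e^(−0.288×5.389) = 0.2118.
D = 18.37 × (0.3515 − 0.2118) + 2.12 × 0.2118 = 2.566 + 0.4490 = 3.015 mg/L.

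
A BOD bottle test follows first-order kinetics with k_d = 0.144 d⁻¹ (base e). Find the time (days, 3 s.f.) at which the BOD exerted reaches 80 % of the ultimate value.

t ≈ 11.2 d

y/L₀ = 1 − e^(−k_d t) = 0.80 ⇒ e^(−k_d t) = 0.200
t = −ln(0.200) / 0.144 = 1.609 / 0.144 = 11.18 d.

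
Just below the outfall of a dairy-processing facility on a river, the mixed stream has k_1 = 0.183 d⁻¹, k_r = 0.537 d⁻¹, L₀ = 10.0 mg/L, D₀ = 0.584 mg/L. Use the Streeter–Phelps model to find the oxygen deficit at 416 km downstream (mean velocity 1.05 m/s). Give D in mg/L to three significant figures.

Travel time t = x/v = 416 km / (1.05 m/s) = 416000 m / 1.05 m/s = 396200 s = 4.586 d.
k_1 L₀/(k_r−k_1) = 0.183×10.0/(0.537−0.183) = 1.830/0.3540 = 5.169 mg/L.
e^(−k_1 t) = e^(−0.183×4.586) = 0.4321; e^(−k_r t) = e^(−0.537×4.586) = 0.08523.
D = 5.169 × (0.4321 − 0.08523) + 0.584 × 0.08523 = 1.793 + 0.04977 = 1.843 mg/L.

D ≈ 1.84 mg/L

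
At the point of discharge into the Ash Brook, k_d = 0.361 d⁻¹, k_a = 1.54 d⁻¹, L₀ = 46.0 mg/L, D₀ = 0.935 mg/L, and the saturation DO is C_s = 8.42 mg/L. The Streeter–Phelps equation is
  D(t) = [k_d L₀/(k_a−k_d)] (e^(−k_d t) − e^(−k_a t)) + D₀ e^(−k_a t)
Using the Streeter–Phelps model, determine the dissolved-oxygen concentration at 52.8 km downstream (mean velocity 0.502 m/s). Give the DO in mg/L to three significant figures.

DO ≈ 1.36 mg/L

Travel time t = x/v = 52.8 km / (0.502 m/s) = 52800 m / 0.502 m/s = 105200 s = 1.217 d.
k_d L₀/(k_a−k_d) = 0.361×46.0/(1.54−0.361) = 16.61/1.179 = 14.08 mg/L.
e^(−k_d t) = e^(−0.361×1.217) = 0.6444; e^(−k_a t) = e^(−1.54×1.217) = 0.1534.
D = 14.08 × (0.6444 − 0.1534) + 0.935 × 0.1534 = 6.915 + 0.1434 = 7.059 mg/L.
DO = C_s − D = 8.42 − 7.059 = 1.361 mg/L.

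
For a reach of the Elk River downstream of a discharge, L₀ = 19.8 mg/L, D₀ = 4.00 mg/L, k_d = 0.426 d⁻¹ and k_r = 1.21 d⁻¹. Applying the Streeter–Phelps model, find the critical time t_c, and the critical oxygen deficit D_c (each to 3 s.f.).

t_c ≈ 0.739 d; D_c ≈ 5.09 mg/L

At the critical point dD/dt = 0, so k_d L₀ e^(−k_d t) = k_r D. Substituting D(t) from the Streeter–Phelps equation and solving for t gives
t_c = ln[(k_r/k_d)(1 − D₀(k_r−k_d)/(k_d L₀))] / (k_r−k_d).
Here k_r−k_d = 0.7840 d⁻¹ and 1 − D₀(k_r−k_d)/(k_d L₀) = 1 − 4.00×0.7840/(0.426×19.8) = 0.6282, so
t_c = ln(2.840 × 0.6282) / 0.7840 = 0.5791 / 0.7840 = 0.7386 d.
L(t_c) = L₀ e^(−k_d t_c) = 19.8 × 0.7301 = 14.46 mg/L, and at the critical point k_r D_c = k_d L, so D_c = (0.426/1.21) × 14.46 = 5.089 mg/L.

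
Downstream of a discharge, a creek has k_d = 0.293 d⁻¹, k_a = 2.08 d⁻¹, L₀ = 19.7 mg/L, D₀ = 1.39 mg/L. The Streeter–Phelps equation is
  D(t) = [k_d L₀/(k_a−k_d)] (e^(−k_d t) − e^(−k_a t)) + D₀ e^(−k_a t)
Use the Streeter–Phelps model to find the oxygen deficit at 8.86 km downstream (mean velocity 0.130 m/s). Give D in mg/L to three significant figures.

Travel time t = x/v = 8.86 km / (0.130 m/s) = 8860 m / 0.130 m/s = 68150 s = 0.7888 d.
k_d L₀/(k_a−k_d) = 0.293×19.7/(2.08−0.293) = 5.772/1.787 = 3.230 mg/L.
e^(−k_d t) = e^(−0.293×0.7888) = 0.7936; e^(−k_a t) = e^(−2.08×0.7888) = 0.1938.
D = 3.230 × (0.7936 − 0.1938) + 1.39 × 0.1938 = 1.937 + 0.2694 = 2.207 mg/L.

D ≈ 2.21 mg/L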